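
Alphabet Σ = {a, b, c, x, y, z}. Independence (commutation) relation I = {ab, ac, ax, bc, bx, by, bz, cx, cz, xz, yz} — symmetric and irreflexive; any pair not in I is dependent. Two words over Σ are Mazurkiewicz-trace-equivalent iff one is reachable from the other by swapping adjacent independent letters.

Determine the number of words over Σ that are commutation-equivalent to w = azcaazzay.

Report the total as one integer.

piece 0:a — minimal
piece 1:z rests on {0:a}
piece 2:c — minimal
piece 3:a rests on {1:z}
piece 4:a rests on {3:a}
piece 5:z rests on {4:a}
piece 6:z rests on {5:z}
piece 7:a rests on {6:z}
piece 8:y rests on {2:c, 7:a}
minimal pieces: {0:a, 2:c}
ways to finish when only these pieces remain (= sum over removing one remaining piece with nothing left below it):
  1 left: {8}→1
  2 left: {2,8}→1  {7,8}→1
  3 left: {2,7,8}→2  {6,7,8}→1
  4 left: {2,6,7,8}→3  {5,6,7,8}→1
  5 left: {2,5,6,7,8}→4  {4,5,6,7,8}→1
  6 left: {2,4,5,6,7,8}→5  {3,4,5,6,7,8}→1
  7 left: {1,3,4,5,6,7,8}→1  {2,3,4,5,6,7,8}→6
  placing 0:a first → 7 extensions
  placing 2:c first → 1 extensions
total linear extensions = 8

8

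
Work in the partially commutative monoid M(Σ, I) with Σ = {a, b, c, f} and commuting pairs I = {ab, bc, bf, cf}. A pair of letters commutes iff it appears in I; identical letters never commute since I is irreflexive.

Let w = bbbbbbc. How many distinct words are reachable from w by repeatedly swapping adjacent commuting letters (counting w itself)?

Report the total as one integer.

7

#0=b has no predecessor
#1=b depends on [0:b]
#2=b depends on [1:b]
#3=b depends on [2:b]
#4=b depends on [3:b]
#5=b depends on [4:b]
#6=c has no predecessor
sources: [0:b, 6:c]
N(rest) = Σ N(rest − s) over sources s of rest; N(one piece) = 1:
  size 1 → [5]=1  [6]=1
  size 2 → [4,5]=1  [5,6]=2
  size 3 → [3,4,5]=1  [4,5,6]=3
  size 4 → [2,3,4,5]=1  [3,4,5,6]=4
  size 5 → [1,2,3,4,5]=1  [2,3,4,5,6]=5
  first=0(b) contributes 6
  first=6(c) contributes 1
|[w]| = 7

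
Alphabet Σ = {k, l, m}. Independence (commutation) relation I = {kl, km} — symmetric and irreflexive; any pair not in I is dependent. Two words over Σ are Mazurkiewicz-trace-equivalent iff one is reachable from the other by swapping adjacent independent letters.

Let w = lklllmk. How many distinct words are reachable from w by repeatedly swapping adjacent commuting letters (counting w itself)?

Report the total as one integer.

drop 0:l onto floor
drop 1:k onto floor
drop 2:l onto {0:l}
drop 3:l onto {2:l}
drop 4:l onto {3:l}
drop 5:m onto {4:l}
drop 6:k onto {1:k}
ground layer = {0:l, 1:k}
drop-orders for the pieces not yet dropped (sum over which currently-grounded one goes next):
  1 to go: {5} 1  {6} 1
  2 to go: {1,6} 1  {4,5} 1  {5,6} 2
  3 to go: {1,5,6} 3  {3,4,5} 1  {4,5,6} 3
  4 to go: {1,4,5,6} 6  {2,3,4,5} 1  {3,4,5,6} 4
  5 to go: {0,2,3,4,5} 1  {1,3,4,5,6} 10  {2,3,4,5,6} 5
  if 0:l drops first: 15 orders
  if 1:k drops first: 6 orders
heap linearizations: 21

21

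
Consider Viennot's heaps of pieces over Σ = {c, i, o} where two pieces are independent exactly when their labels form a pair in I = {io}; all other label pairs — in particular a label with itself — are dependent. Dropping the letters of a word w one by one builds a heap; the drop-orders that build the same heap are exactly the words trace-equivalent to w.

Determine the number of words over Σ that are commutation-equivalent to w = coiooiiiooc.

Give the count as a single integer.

126

0(c) covers ∅
1(o) covers 0:c
2(i) covers 0:c
3(o) covers 1:o
4(o) covers 3:o
5(i) covers 2:i
6(i) covers 5:i
7(i) covers 6:i
8(o) covers 4:o
9(o) covers 8:o
10(c) covers 7:i, 9:o
floor of heap: 0:c
completions by unplaced set U, small U first (add the entries for U minus each lowest piece of U):
  |U|=1: {10}:1
  |U|=2: {7,10}:1  {9,10}:1
  |U|=3: {6,7,10}:1  {7,9,10}:2  {8,9,10}:1
  |U|=4: {4,8,9,10}:1  {5,6,7,10}:1  {6,7,9,10}:3  {7,8,9,10}:3
  |U|=5: {2,5,6,7,10}:1  {3,4,8,9,10}:1  {4,7,8,9,10}:4  {5,6,7,9,10}:4  {6,7,8,9,10}:6
  |U|=6: {1,3,4,8,9,10}:1  {2,5,6,7,9,10}:5  {3,4,7,8,9,10}:5  {4,6,7,8,9,10}:10  {5,6,7,8,9,10}:10
  |U|=7: {1,3,4,7,8,9,10}:6  {2,5,6,7,8,9,10}:15  {3,4,6,7,8,9,10}:15  {4,5,6,7,8,9,10}:20
  |U|=8: {1,3,4,6,7,8,9,10}:21  {2,4,5,6,7,8,9,10}:35  {3,4,5,6,7,8,9,10}:35
  |U|=9: {1,3,4,5,6,7,8,9,10}:56  {2,3,4,5,6,7,8,9,10}:70
  start at 0(c): 126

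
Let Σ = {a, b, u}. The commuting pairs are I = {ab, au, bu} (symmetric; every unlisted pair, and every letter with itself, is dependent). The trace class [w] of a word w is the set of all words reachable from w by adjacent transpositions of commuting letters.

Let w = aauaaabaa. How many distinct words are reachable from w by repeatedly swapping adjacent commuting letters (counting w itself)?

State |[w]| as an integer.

72

piece 0:a — minimal
piece 1:a rests on {0:a}
piece 2:u — minimal
piece 3:a rests on {1:a}
piece 4:a rests on {3:a}
piece 5:a rests on {4:a}
piece 6:b — minimal
piece 7:a rests on {5:a}
piece 8:a rests on {7:a}
minimal pieces: {0:a, 2:u, 6:b}
ways to finish when only these pieces remain (= sum over removing one remaining piece with nothing left below it):
  1 left: {2}→1  {6}→1  {8}→1
  2 left: {2,6}→2  {2,8}→2  {6,8}→2  {7,8}→1
  3 left: {2,6,8}→6  {2,7,8}→3  {5,7,8}→1  {6,7,8}→3
  4 left: {2,5,7,8}→4  {2,6,7,8}→12  {4,5,7,8}→1  {5,6,7,8}→4
  5 left: {2,4,5,7,8}→5  {2,5,6,7,8}→20  {3,4,5,7,8}→1  {4,5,6,7,8}→5
  6 left: {1,3,4,5,7,8}→1  {2,3,4,5,7,8}→6  {2,4,5,6,7,8}→30  {3,4,5,6,7,8}→6
  7 left: {0,1,3,4,5,7,8}→1  {1,2,3,4,5,7,8}→7  {1,3,4,5,6,7,8}→7  {2,3,4,5,6,7,8}→42
  placing 0:a first → 56 extensions
  placing 2:u first → 8 extensions
  placing 6:b first → 8 extensions
total linear extensions = 72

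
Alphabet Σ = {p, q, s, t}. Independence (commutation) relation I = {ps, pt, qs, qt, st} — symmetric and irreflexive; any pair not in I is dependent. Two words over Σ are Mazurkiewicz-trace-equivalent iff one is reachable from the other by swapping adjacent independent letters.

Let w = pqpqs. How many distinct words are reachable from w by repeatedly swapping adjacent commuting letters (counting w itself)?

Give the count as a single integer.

drop 0:p onto floor
drop 1:q onto {0:p}
drop 2:p onto {1:q}
drop 3:q onto {2:p}
drop 4:s onto floor
ground layer = {0:p, 4:s}
drop-orders for the pieces not yet dropped (sum over which currently-grounded one goes next):
  1 to go: {3} 1  {4} 1
  2 to go: {2,3} 1  {3,4} 2
  3 to go: {1,2,3} 1  {2,3,4} 3
  if 0:p drops first: 4 orders
  if 4:s drops first: 1 orders
heap linearizations: 5

5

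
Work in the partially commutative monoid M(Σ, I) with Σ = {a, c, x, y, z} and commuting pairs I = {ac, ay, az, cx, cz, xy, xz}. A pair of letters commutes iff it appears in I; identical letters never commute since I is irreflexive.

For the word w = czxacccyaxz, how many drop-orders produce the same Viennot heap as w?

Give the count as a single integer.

#0=c has no predecessor
#1=z has no predecessor
#2=x has no predecessor
#3=a depends on [2:x]
#4=c depends on [0:c]
#5=c depends on [4:c]
#6=c depends on [5:c]
#7=y depends on [1:z, 6:c]
#8=a depends on [3:a]
#9=x depends on [8:a]
#10=z depends on [7:y]
sources: [0:c, 1:z, 2:x]
N(rest) = Σ N(rest − s) over sources s of rest; N(one piece) = 1:
  size 1 → [9]=1  [10]=1
  size 2 → [7,10]=1  [8,9]=1  [9,10]=2
  size 3 → [1,7,10]=1  [3,8,9]=1  [6,7,10]=1  [7,9,10]=3  [8,9,10]=3
  size 4 → [1,6,7,10]=2  [1,7,9,10]=4  [2,3,8,9]=1  [3,8,9,10]=4  [5,6,7,10]=1  [6,7,9,10]=4  [7,8,9,10]=6
  size 5 → [1,5,6,7,10]=3  [1,6,7,9,10]=10  [1,7,8,9,10]=10  [2,3,8,9,10]=5  [3,7,8,9,10]=10  [4,5,6,7,10]=1  [5,6,7,9,10]=5  [6,7,8,9,10]=10
  size 6 → [0,4,5,6,7,10]=1  [1,3,7,8,9,10]=20  [1,4,5,6,7,10]=4  [1,5,6,7,9,10]=18  [1,6,7,8,9,10]=30  [2,3,7,8,9,10]=15  [3,6,7,8,9,10]=20  [4,5,6,7,9,10]=6  [5,6,7,8,9,10]=15
  size 7 → [0,1,4,5,6,7,10]=5  [0,4,5,6,7,9,10]=7  [1,2,3,7,8,9,10]=35  [1,3,6,7,8,9,10]=70  [1,4,5,6,7,9,10]=28  [1,5,6,7,8,9,10]=63  [2,3,6,7,8,9,10]=35  [3,5,6,7,8,9,10]=35  [4,5,6,7,8,9,10]=21
  size 8 → [0,1,4,5,6,7,9,10]=40  [0,4,5,6,7,8,9,10]=28  [1,2,3,6,7,8,9,10]=140  [1,3,5,6,7,8,9,10]=168  [1,4,5,6,7,8,9,10]=112  [2,3,5,6,7,8,9,10]=70  [3,4,5,6,7,8,9,10]=56
  size 9 → [0,1,4,5,6,7,8,9,10]=180  [0,3,4,5,6,7,8,9,10]=84  [1,2,3,5,6,7,8,9,10]=378  [1,3,4,5,6,7,8,9,10]=336  [2,3,4,5,6,7,8,9,10]=126
  first=0(c) contributes 840
  first=1(z) contributes 210
  first=2(x) contributes 600
|[w]| = 1650

1650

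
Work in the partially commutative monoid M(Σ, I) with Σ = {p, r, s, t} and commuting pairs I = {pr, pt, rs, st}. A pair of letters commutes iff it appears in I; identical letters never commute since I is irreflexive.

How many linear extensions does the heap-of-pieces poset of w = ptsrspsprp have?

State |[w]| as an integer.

120

#0=p has no predecessor
#1=t has no predecessor
#2=s depends on [0:p]
#3=r depends on [1:t]
#4=s depends on [2:s]
#5=p depends on [4:s]
#6=s depends on [5:p]
#7=p depends on [6:s]
#8=r depends on [3:r]
#9=p depends on [7:p]
sources: [0:p, 1:t]
N(rest) = Σ N(rest − s) over sources s of rest; N(one piece) = 1:
  size 1 → [8]=1  [9]=1
  size 2 → [3,8]=1  [7,9]=1  [8,9]=2
  size 3 → [1,3,8]=1  [3,8,9]=3  [6,7,9]=1  [7,8,9]=3
  size 4 → [1,3,8,9]=4  [3,7,8,9]=6  [5,6,7,9]=1  [6,7,8,9]=4
  size 5 → [1,3,7,8,9]=10  [3,6,7,8,9]=10  [4,5,6,7,9]=1  [5,6,7,8,9]=5
  size 6 → [1,3,6,7,8,9]=20  [2,4,5,6,7,9]=1  [3,5,6,7,8,9]=15  [4,5,6,7,8,9]=6
  size 7 → [0,2,4,5,6,7,9]=1  [1,3,5,6,7,8,9]=35  [2,4,5,6,7,8,9]=7  [3,4,5,6,7,8,9]=21
  size 8 → [0,2,4,5,6,7,8,9]=8  [1,3,4,5,6,7,8,9]=56  [2,3,4,5,6,7,8,9]=28
  first=0(p) contributes 84
  first=1(t) contributes 36
|[w]| = 120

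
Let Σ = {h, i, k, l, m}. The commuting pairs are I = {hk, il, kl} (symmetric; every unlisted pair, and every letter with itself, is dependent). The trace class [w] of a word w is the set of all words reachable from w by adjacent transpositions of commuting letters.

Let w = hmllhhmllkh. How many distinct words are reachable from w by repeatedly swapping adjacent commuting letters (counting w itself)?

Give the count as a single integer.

piece 0:h — minimal
piece 1:m rests on {0:h}
piece 2:l rests on {1:m}
piece 3:l rests on {2:l}
piece 4:h rests on {3:l}
piece 5:h rests on {4:h}
piece 6:m rests on {5:h}
piece 7:l rests on {6:m}
piece 8:l rests on {7:l}
piece 9:k rests on {6:m}
piece 10:h rests on {8:l}
minimal pieces: {0:h}
ways to finish when only these pieces remain (= sum over removing one remaining piece with nothing left below it):
  1 left: {9}→1  {10}→1
  2 left: {8,10}→1  {9,10}→2
  3 left: {7,8,10}→1  {8,9,10}→3
  4 left: {7,8,9,10}→4
  5 left: {6,7,8,9,10}→4
  6 left: {5,6,7,8,9,10}→4
  7 left: {4,5,6,7,8,9,10}→4
  8 left: {3,4,5,6,7,8,9,10}→4
  9 left: {2,3,4,5,6,7,8,9,10}→4
  placing 0:h first → 4 extensions

4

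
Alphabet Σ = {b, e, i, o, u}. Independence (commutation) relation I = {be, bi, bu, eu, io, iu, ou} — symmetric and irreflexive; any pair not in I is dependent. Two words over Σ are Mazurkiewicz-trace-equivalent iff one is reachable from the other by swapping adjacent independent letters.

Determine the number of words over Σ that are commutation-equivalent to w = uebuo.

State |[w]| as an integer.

20

0(u) covers ∅
1(e) covers ∅
2(b) covers ∅
3(u) covers 0:u
4(o) covers 1:e, 2:b
floor of heap: 0:u, 1:e, 2:b
completions by unplaced set U, small U first (add the entries for U minus each lowest piece of U):
  |U|=1: {3}:1  {4}:1
  |U|=2: {0,3}:1  {1,4}:1  {2,4}:1  {3,4}:2
  |U|=3: {0,3,4}:3  {1,2,4}:2  {1,3,4}:3  {2,3,4}:3
  start at 0(u): 8
  start at 1(e): 6
  start at 2(b): 6
sum over floor = 20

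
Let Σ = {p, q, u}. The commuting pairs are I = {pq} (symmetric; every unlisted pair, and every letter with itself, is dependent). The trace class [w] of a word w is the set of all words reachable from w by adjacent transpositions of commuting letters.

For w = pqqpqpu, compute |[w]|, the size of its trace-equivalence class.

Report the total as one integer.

#0=p has no predecessor
#1=q has no predecessor
#2=q depends on [1:q]
#3=p depends on [0:p]
#4=q depends on [2:q]
#5=p depends on [3:p]
#6=u depends on [4:q, 5:p]
sources: [0:p, 1:q]
N(rest) = Σ N(rest − s) over sources s of rest; N(one piece) = 1:
  size 1 → [6]=1
  size 2 → [4,6]=1  [5,6]=1
  size 3 → [2,4,6]=1  [3,5,6]=1  [4,5,6]=2
  size 4 → [0,3,5,6]=1  [1,2,4,6]=1  [2,4,5,6]=3  [3,4,5,6]=3
  size 5 → [0,3,4,5,6]=4  [1,2,4,5,6]=4  [2,3,4,5,6]=6
  first=0(p) contributes 10
  first=1(q) contributes 10
|[w]| = 20

20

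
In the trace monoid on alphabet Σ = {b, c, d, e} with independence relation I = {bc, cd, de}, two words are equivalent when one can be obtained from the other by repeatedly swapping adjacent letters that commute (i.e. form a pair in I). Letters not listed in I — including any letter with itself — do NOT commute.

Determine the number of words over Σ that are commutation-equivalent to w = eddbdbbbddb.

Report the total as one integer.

0(e) covers ∅
1(d) covers ∅
2(d) covers 1:d
3(b) covers 0:e, 2:d
4(d) covers 3:b
5(b) covers 4:d
6(b) covers 5:b
7(b) covers 6:b
8(d) covers 7:b
9(d) covers 8:d
10(b) covers 9:d
floor of heap: 0:e, 1:d
completions by unplaced set U, small U first (add the entries for U minus each lowest piece of U):
  |U|=1: {10}:1
  |U|=2: {9,10}:1
  |U|=3: {8,9,10}:1
  |U|=4: {7,8,9,10}:1
  |U|=5: {6,7,8,9,10}:1
  |U|=6: {5,6,7,8,9,10}:1
  |U|=7: {4,5,6,7,8,9,10}:1
  |U|=8: {3,4,5,6,7,8,9,10}:1
  |U|=9: {0,3,4,5,6,7,8,9,10}:1  {2,3,4,5,6,7,8,9,10}:1
  start at 0(e): 1
  start at 1(d): 2
sum over floor = 3

3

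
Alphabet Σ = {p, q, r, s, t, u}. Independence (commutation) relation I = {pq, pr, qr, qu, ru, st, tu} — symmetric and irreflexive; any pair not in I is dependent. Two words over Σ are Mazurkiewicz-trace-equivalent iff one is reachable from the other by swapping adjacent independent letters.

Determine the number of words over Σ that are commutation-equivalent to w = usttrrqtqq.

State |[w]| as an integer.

0(u) covers ∅
1(s) covers 0:u
2(t) covers ∅
3(t) covers 2:t
4(r) covers 1:s, 3:t
5(r) covers 4:r
6(q) covers 1:s, 3:t
7(t) covers 5:r, 6:q
8(q) covers 7:t
9(q) covers 8:q
floor of heap: 0:u, 2:t
completions by unplaced set U, small U first (add the entries for U minus each lowest piece of U):
  |U|=1: {9}:1
  |U|=2: {8,9}:1
  |U|=3: {7,8,9}:1
  |U|=4: {5,7,8,9}:1  {6,7,8,9}:1
  |U|=5: {4,5,7,8,9}:1  {5,6,7,8,9}:2
  |U|=6: {4,5,6,7,8,9}:3
  |U|=7: {1,4,5,6,7,8,9}:3  {3,4,5,6,7,8,9}:3
  |U|=8: {0,1,4,5,6,7,8,9}:3  {1,3,4,5,6,7,8,9}:6  {2,3,4,5,6,7,8,9}:3
  start at 0(u): 9
  start at 2(t): 9
sum over floor = 18

18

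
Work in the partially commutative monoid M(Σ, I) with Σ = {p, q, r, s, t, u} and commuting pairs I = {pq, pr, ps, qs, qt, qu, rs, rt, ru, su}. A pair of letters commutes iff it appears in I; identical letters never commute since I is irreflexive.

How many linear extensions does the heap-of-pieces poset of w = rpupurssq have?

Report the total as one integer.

1260

0(r) covers ∅
1(p) covers ∅
2(u) covers 1:p
3(p) covers 2:u
4(u) covers 3:p
5(r) covers 0:r
6(s) covers ∅
7(s) covers 6:s
8(q) covers 5:r
floor of heap: 0:r, 1:p, 6:s
completions by unplaced set U, small U first (add the entries for U minus each lowest piece of U):
  |U|=1: {4}:1  {7}:1  {8}:1
  |U|=2: {3,4}:1  {4,7}:2  {4,8}:2  {5,8}:1  {6,7}:1  {7,8}:2
  |U|=3: {0,5,8}:1  {2,3,4}:1  {3,4,7}:3  {3,4,8}:3  {4,5,8}:3  {4,6,7}:3  {4,7,8}:6  {5,7,8}:3  {6,7,8}:3
  |U|=4: {0,4,5,8}:4  {0,5,7,8}:4  {1,2,3,4}:1  {2,3,4,7}:4  {2,3,4,8}:4  {3,4,5,8}:6  {3,4,6,7}:6  {3,4,7,8}:12  {4,5,7,8}:12  {4,6,7,8}:12  {5,6,7,8}:6
  |U|=5: {0,3,4,5,8}:10  {0,4,5,7,8}:20  {0,5,6,7,8}:10  {1,2,3,4,7}:5  {1,2,3,4,8}:5  {2,3,4,5,8}:10  {2,3,4,6,7}:10  {2,3,4,7,8}:20  {3,4,5,7,8}:30  {3,4,6,7,8}:30  {4,5,6,7,8}:30
  |U|=6: {0,2,3,4,5,8}:20  {0,3,4,5,7,8}:60  {0,4,5,6,7,8}:60  {1,2,3,4,5,8}:15  {1,2,3,4,6,7}:15  {1,2,3,4,7,8}:30  {2,3,4,5,7,8}:60  {2,3,4,6,7,8}:60  {3,4,5,6,7,8}:90
  |U|=7: {0,1,2,3,4,5,8}:35  {0,2,3,4,5,7,8}:140  {0,3,4,5,6,7,8}:210  {1,2,3,4,5,7,8}:105  {1,2,3,4,6,7,8}:105  {2,3,4,5,6,7,8}:210
  start at 0(r): 420
  start at 1(p): 560
  start at 6(s): 280
sum over floor = 1260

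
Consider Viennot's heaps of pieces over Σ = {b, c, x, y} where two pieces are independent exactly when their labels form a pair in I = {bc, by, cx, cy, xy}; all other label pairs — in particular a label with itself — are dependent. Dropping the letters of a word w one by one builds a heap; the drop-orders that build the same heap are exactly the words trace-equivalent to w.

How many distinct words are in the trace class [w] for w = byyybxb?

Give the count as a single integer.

drop 0:b onto floor
drop 1:y onto floor
drop 2:y onto {1:y}
drop 3:y onto {2:y}
drop 4:b onto {0:b}
drop 5:x onto {4:b}
drop 6:b onto {5:x}
ground layer = {0:b, 1:y}
drop-orders for the pieces not yet dropped (sum over which currently-grounded one goes next):
  1 to go: {3} 1  {6} 1
  2 to go: {2,3} 1  {3,6} 2  {5,6} 1
  3 to go: {1,2,3} 1  {2,3,6} 3  {3,5,6} 3  {4,5,6} 1
  4 to go: {0,4,5,6} 1  {1,2,3,6} 4  {2,3,5,6} 6  {3,4,5,6} 4
  5 to go: {0,3,4,5,6} 5  {1,2,3,5,6} 10  {2,3,4,5,6} 10
  if 0:b drops first: 20 orders
  if 1:y drops first: 15 orders
heap linearizations: 35

35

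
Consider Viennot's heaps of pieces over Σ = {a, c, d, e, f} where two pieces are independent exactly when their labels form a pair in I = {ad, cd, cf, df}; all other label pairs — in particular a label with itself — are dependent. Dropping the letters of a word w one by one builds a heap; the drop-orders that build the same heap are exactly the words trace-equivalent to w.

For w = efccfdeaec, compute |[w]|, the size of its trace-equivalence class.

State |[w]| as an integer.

30

0(e) covers ∅
1(f) covers 0:e
2(c) covers 0:e
3(c) covers 2:c
4(f) covers 1:f
5(d) covers 0:e
6(e) covers 3:c, 4:f, 5:d
7(a) covers 6:e
8(e) covers 7:a
9(c) covers 8:e
floor of heap: 0:e
completions by unplaced set U, small U first (add the entries for U minus each lowest piece of U):
  |U|=1: {9}:1
  |U|=2: {8,9}:1
  |U|=3: {7,8,9}:1
  |U|=4: {6,7,8,9}:1
  |U|=5: {3,6,7,8,9}:1  {4,6,7,8,9}:1  {5,6,7,8,9}:1
  |U|=6: {1,4,6,7,8,9}:1  {2,3,6,7,8,9}:1  {3,4,6,7,8,9}:2  {3,5,6,7,8,9}:2  {4,5,6,7,8,9}:2
  |U|=7: {1,3,4,6,7,8,9}:3  {1,4,5,6,7,8,9}:3  {2,3,4,6,7,8,9}:3  {2,3,5,6,7,8,9}:3  {3,4,5,6,7,8,9}:6
  |U|=8: {1,2,3,4,6,7,8,9}:6  {1,3,4,5,6,7,8,9}:12  {2,3,4,5,6,7,8,9}:12
  start at 0(e): 30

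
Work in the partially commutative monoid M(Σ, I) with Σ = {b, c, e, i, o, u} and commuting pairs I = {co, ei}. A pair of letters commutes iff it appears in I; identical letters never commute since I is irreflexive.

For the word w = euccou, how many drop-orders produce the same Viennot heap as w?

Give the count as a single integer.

drop 0:e onto floor
drop 1:u onto {0:e}
drop 2:c onto {1:u}
drop 3:c onto {2:c}
drop 4:o onto {1:u}
drop 5:u onto {3:c, 4:o}
ground layer = {0:e}
drop-orders for the pieces not yet dropped (sum over which currently-grounded one goes next):
  1 to go: {5} 1
  2 to go: {3,5} 1  {4,5} 1
  3 to go: {2,3,5} 1  {3,4,5} 2
  4 to go: {2,3,4,5} 3
  if 0:e drops first: 3 orders

3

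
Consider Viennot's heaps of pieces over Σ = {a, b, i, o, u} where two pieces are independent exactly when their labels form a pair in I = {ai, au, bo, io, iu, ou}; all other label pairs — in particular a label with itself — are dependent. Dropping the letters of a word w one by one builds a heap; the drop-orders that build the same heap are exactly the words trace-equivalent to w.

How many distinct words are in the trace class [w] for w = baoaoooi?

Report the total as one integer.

7

#0=b has no predecessor
#1=a depends on [0:b]
#2=o depends on [1:a]
#3=a depends on [2:o]
#4=o depends on [3:a]
#5=o depends on [4:o]
#6=o depends on [5:o]
#7=i depends on [0:b]
sources: [0:b]
N(rest) = Σ N(rest − s) over sources s of rest; N(one piece) = 1:
  size 1 → [6]=1  [7]=1
  size 2 → [5,6]=1  [6,7]=2
  size 3 → [4,5,6]=1  [5,6,7]=3
  size 4 → [3,4,5,6]=1  [4,5,6,7]=4
  size 5 → [2,3,4,5,6]=1  [3,4,5,6,7]=5
  size 6 → [1,2,3,4,5,6]=1  [2,3,4,5,6,7]=6
  first=0(b) contributes 7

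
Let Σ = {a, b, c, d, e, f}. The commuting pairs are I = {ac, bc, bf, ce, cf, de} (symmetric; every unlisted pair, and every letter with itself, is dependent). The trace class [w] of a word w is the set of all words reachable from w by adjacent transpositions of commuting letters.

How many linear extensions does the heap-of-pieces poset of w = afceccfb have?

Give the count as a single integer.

112

piece 0:a — minimal
piece 1:f rests on {0:a}
piece 2:c — minimal
piece 3:e rests on {1:f}
piece 4:c rests on {2:c}
piece 5:c rests on {4:c}
piece 6:f rests on {3:e}
piece 7:b rests on {3:e}
minimal pieces: {0:a, 2:c}
ways to finish when only these pieces remain (= sum over removing one remaining piece with nothing left below it):
  1 left: {5}→1  {6}→1  {7}→1
  2 left: {4,5}→1  {5,6}→2  {5,7}→2  {6,7}→2
  3 left: {2,4,5}→1  {3,6,7}→2  {4,5,6}→3  {4,5,7}→3  {5,6,7}→6
  4 left: {1,3,6,7}→2  {2,4,5,6}→4  {2,4,5,7}→4  {3,5,6,7}→8  {4,5,6,7}→12
  5 left: {0,1,3,6,7}→2  {1,3,5,6,7}→10  {2,4,5,6,7}→20  {3,4,5,6,7}→20
  6 left: {0,1,3,5,6,7}→12  {1,3,4,5,6,7}→30  {2,3,4,5,6,7}→40
  placing 0:a first → 70 extensions
  placing 2:c first → 42 extensions
total linear extensions = 112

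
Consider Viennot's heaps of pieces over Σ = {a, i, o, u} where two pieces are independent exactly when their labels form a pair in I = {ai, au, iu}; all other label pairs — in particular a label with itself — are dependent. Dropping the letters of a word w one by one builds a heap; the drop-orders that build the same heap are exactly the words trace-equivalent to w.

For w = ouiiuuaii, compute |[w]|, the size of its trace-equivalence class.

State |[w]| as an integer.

280

piece 0:o — minimal
piece 1:u rests on {0:o}
piece 2:i rests on {0:o}
piece 3:i rests on {2:i}
piece 4:u rests on {1:u}
piece 5:u rests on {4:u}
piece 6:a rests on {0:o}
piece 7:i rests on {3:i}
piece 8:i rests on {7:i}
minimal pieces: {0:o}
ways to finish when only these pieces remain (= sum over removing one remaining piece with nothing left below it):
  1 left: {5}→1  {6}→1  {8}→1
  2 left: {4,5}→1  {5,6}→2  {5,8}→2  {6,8}→2  {7,8}→1
  3 left: {1,4,5}→1  {3,7,8}→1  {4,5,6}→3  {4,5,8}→3  {5,6,8}→6  {5,7,8}→3  {6,7,8}→3
  4 left: {1,4,5,6}→4  {1,4,5,8}→4  {2,3,7,8}→1  {3,5,7,8}→4  {3,6,7,8}→4  {4,5,6,8}→12  {4,5,7,8}→6  {5,6,7,8}→12
  5 left: {1,4,5,6,8}→20  {1,4,5,7,8}→10  {2,3,5,7,8}→5  {2,3,6,7,8}→5  {3,4,5,7,8}→10  {3,5,6,7,8}→20  {4,5,6,7,8}→30
  6 left: {1,3,4,5,7,8}→20  {1,4,5,6,7,8}→60  {2,3,4,5,7,8}→15  {2,3,5,6,7,8}→30  {3,4,5,6,7,8}→60
  7 left: {1,2,3,4,5,7,8}→35  {1,3,4,5,6,7,8}→140  {2,3,4,5,6,7,8}→105
  placing 0:o first → 280 extensions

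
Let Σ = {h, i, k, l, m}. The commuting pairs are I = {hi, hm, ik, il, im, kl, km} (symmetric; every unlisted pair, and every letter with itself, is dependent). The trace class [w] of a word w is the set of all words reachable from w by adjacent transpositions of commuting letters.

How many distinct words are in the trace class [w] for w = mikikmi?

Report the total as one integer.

210

piece 0:m — minimal
piece 1:i — minimal
piece 2:k — minimal
piece 3:i rests on {1:i}
piece 4:k rests on {2:k}
piece 5:m rests on {0:m}
piece 6:i rests on {3:i}
minimal pieces: {0:m, 1:i, 2:k}
ways to finish when only these pieces remain (= sum over removing one remaining piece with nothing left below it):
  1 left: {4}→1  {5}→1  {6}→1
  2 left: {0,5}→1  {2,4}→1  {3,6}→1  {4,5}→2  {4,6}→2  {5,6}→2
  3 left: {0,4,5}→3  {0,5,6}→3  {1,3,6}→1  {2,4,5}→3  {2,4,6}→3  {3,4,6}→3  {3,5,6}→3  {4,5,6}→6
  4 left: {0,2,4,5}→6  {0,3,5,6}→6  {0,4,5,6}→12  {1,3,4,6}→4  {1,3,5,6}→4  {2,3,4,6}→6  {2,4,5,6}→12  {3,4,5,6}→12
  5 left: {0,1,3,5,6}→10  {0,2,4,5,6}→30  {0,3,4,5,6}→30  {1,2,3,4,6}→10  {1,3,4,5,6}→20  {2,3,4,5,6}→30
  placing 0:m first → 60 extensions
  placing 1:i first → 90 extensions
  placing 2:k first → 60 extensions
total linear extensions = 210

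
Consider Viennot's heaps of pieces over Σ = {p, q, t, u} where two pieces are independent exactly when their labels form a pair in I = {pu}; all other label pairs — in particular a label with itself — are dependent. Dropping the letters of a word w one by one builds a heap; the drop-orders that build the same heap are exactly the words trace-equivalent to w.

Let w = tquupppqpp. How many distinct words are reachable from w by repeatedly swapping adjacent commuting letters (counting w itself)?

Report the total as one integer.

10

drop 0:t onto floor
drop 1:q onto {0:t}
drop 2:u onto {1:q}
drop 3:u onto {2:u}
drop 4:p onto {1:q}
drop 5:p onto {4:p}
drop 6:p onto {5:p}
drop 7:q onto {3:u, 6:p}
drop 8:p onto {7:q}
drop 9:p onto {8:p}
ground layer = {0:t}
drop-orders for the pieces not yet dropped (sum over which currently-grounded one goes next):
  1 to go: {9} 1
  2 to go: {8,9} 1
  3 to go: {7,8,9} 1
  4 to go: {3,7,8,9} 1  {6,7,8,9} 1
  5 to go: {2,3,7,8,9} 1  {3,6,7,8,9} 2  {5,6,7,8,9} 1
  6 to go: {2,3,6,7,8,9} 3  {3,5,6,7,8,9} 3  {4,5,6,7,8,9} 1
  7 to go: {2,3,5,6,7,8,9} 6  {3,4,5,6,7,8,9} 4
  8 to go: {2,3,4,5,6,7,8,9} 10
  if 0:t drops first: 10 orders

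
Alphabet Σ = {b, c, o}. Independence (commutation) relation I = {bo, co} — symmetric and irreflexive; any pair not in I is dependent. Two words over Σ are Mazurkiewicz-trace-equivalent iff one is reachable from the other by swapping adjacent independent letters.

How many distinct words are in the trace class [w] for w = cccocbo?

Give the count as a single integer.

21

0(c) covers ∅
1(c) covers 0:c
2(c) covers 1:c
3(o) covers ∅
4(c) covers 2:c
5(b) covers 4:c
6(o) covers 3:o
floor of heap: 0:c, 3:o
completions by unplaced set U, small U first (add the entries for U minus each lowest piece of U):
  |U|=1: {5}:1  {6}:1
  |U|=2: {3,6}:1  {4,5}:1  {5,6}:2
  |U|=3: {2,4,5}:1  {3,5,6}:3  {4,5,6}:3
  |U|=4: {1,2,4,5}:1  {2,4,5,6}:4  {3,4,5,6}:6
  |U|=5: {0,1,2,4,5}:1  {1,2,4,5,6}:5  {2,3,4,5,6}:10
  start at 0(c): 15
  start at 3(o): 6
sum over floor = 21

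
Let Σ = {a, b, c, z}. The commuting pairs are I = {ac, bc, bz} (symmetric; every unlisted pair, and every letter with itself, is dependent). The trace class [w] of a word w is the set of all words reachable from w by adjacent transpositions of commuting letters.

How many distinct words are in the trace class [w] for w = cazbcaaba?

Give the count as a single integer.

27

#0=c has no predecessor
#1=a has no predecessor
#2=z depends on [0:c, 1:a]
#3=b depends on [1:a]
#4=c depends on [2:z]
#5=a depends on [2:z, 3:b]
#6=a depends on [5:a]
#7=b depends on [6:a]
#8=a depends on [7:b]
sources: [0:c, 1:a]
N(rest) = Σ N(rest − s) over sources s of rest; N(one piece) = 1:
  size 1 → [4]=1  [8]=1
  size 2 → [4,8]=2  [7,8]=1
  size 3 → [4,7,8]=3  [6,7,8]=1
  size 4 → [4,6,7,8]=4  [5,6,7,8]=1
  size 5 → [3,5,6,7,8]=1  [4,5,6,7,8]=5
  size 6 → [2,4,5,6,7,8]=5  [3,4,5,6,7,8]=6
  size 7 → [0,2,4,5,6,7,8]=5  [2,3,4,5,6,7,8]=11
  first=0(c) contributes 11
  first=1(a) contributes 16
|[w]| = 27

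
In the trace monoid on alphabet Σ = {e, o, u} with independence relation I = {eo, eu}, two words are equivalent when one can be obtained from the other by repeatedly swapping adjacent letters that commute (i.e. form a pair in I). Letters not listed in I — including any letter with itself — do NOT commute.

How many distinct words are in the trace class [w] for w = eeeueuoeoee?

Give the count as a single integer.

piece 0:e — minimal
piece 1:e rests on {0:e}
piece 2:e rests on {1:e}
piece 3:u — minimal
piece 4:e rests on {2:e}
piece 5:u rests on {3:u}
piece 6:o rests on {5:u}
piece 7:e rests on {4:e}
piece 8:o rests on {6:o}
piece 9:e rests on {7:e}
piece 10:e rests on {9:e}
minimal pieces: {0:e, 3:u}
ways to finish when only these pieces remain (= sum over removing one remaining piece with nothing left below it):
  1 left: {8}→1  {10}→1
  2 left: {6,8}→1  {8,10}→2  {9,10}→1
  3 left: {5,6,8}→1  {6,8,10}→3  {7,9,10}→1  {8,9,10}→3
  4 left: {3,5,6,8}→1  {4,7,9,10}→1  {5,6,8,10}→4  {6,8,9,10}→6  {7,8,9,10}→4
  5 left: {2,4,7,9,10}→1  {3,5,6,8,10}→5  {4,7,8,9,10}→5  {5,6,8,9,10}→10  {6,7,8,9,10}→10
  6 left: {1,2,4,7,9,10}→1  {2,4,7,8,9,10}→6  {3,5,6,8,9,10}→15  {4,6,7,8,9,10}→15  {5,6,7,8,9,10}→20
  7 left: {0,1,2,4,7,9,10}→1  {1,2,4,7,8,9,10}→7  {2,4,6,7,8,9,10}→21  {3,5,6,7,8,9,10}→35  {4,5,6,7,8,9,10}→35
  8 left: {0,1,2,4,7,8,9,10}→8  {1,2,4,6,7,8,9,10}→28  {2,4,5,6,7,8,9,10}→56  {3,4,5,6,7,8,9,10}→70
  9 left: {0,1,2,4,6,7,8,9,10}→36  {1,2,4,5,6,7,8,9,10}→84  {2,3,4,5,6,7,8,9,10}→126
  placing 0:e first → 210 extensions
  placing 3:u first → 120 extensions
total linear extensions = 330

330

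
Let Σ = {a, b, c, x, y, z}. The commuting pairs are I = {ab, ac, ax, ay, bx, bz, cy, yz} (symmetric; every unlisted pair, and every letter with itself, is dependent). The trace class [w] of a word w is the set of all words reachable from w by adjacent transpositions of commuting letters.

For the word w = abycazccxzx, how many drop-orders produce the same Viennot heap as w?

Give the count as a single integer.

38

drop 0:a onto floor
drop 1:b onto floor
drop 2:y onto {1:b}
drop 3:c onto {1:b}
drop 4:a onto {0:a}
drop 5:z onto {3:c, 4:a}
drop 6:c onto {5:z}
drop 7:c onto {6:c}
drop 8:x onto {2:y, 7:c}
drop 9:z onto {8:x}
drop 10:x onto {9:z}
ground layer = {0:a, 1:b}
drop-orders for the pieces not yet dropped (sum over which currently-grounded one goes next):
  1 to go: {10} 1
  2 to go: {9,10} 1
  3 to go: {8,9,10} 1
  4 to go: {2,8,9,10} 1  {7,8,9,10} 1
  5 to go: {2,7,8,9,10} 2  {6,7,8,9,10} 1
  6 to go: {2,6,7,8,9,10} 3  {5,6,7,8,9,10} 1
  7 to go: {2,5,6,7,8,9,10} 4  {3,5,6,7,8,9,10} 1  {4,5,6,7,8,9,10} 1
  8 to go: {0,4,5,6,7,8,9,10} 1  {2,3,5,6,7,8,9,10} 5  {2,4,5,6,7,8,9,10} 5  {3,4,5,6,7,8,9,10} 2
  9 to go: {0,2,4,5,6,7,8,9,10} 6  {0,3,4,5,6,7,8,9,10} 3  {1,2,3,5,6,7,8,9,10} 5  {2,3,4,5,6,7,8,9,10} 12
  if 0:a drops first: 17 orders
  if 1:b drops first: 21 orders
heap linearizations: 38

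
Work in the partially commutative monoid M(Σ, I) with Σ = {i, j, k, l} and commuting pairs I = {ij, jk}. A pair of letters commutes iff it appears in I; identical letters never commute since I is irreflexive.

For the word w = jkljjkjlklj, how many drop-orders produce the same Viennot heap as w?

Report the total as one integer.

piece 0:j — minimal
piece 1:k — minimal
piece 2:l rests on {0:j, 1:k}
piece 3:j rests on {2:l}
piece 4:j rests on {3:j}
piece 5:k rests on {2:l}
piece 6:j rests on {4:j}
piece 7:l rests on {5:k, 6:j}
piece 8:k rests on {7:l}
piece 9:l rests on {8:k}
piece 10:j rests on {9:l}
minimal pieces: {0:j, 1:k}
ways to finish when only these pieces remain (= sum over removing one remaining piece with nothing left below it):
  1 left: {10}→1
  2 left: {9,10}→1
  3 left: {8,9,10}→1
  4 left: {7,8,9,10}→1
  5 left: {5,7,8,9,10}→1  {6,7,8,9,10}→1
  6 left: {4,6,7,8,9,10}→1  {5,6,7,8,9,10}→2
  7 left: {3,4,6,7,8,9,10}→1  {4,5,6,7,8,9,10}→3
  8 left: {3,4,5,6,7,8,9,10}→4
  9 left: {2,3,4,5,6,7,8,9,10}→4
  placing 0:j first → 4 extensions
  placing 1:k first → 4 extensions
total linear extensions = 8

8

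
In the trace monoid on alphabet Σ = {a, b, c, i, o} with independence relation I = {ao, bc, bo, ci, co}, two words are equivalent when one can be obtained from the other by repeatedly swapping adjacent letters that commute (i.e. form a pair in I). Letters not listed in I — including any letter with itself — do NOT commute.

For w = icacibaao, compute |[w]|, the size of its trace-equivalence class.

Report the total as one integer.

28

#0=i has no predecessor
#1=c has no predecessor
#2=a depends on [0:i, 1:c]
#3=c depends on [2:a]
#4=i depends on [2:a]
#5=b depends on [4:i]
#6=a depends on [3:c, 5:b]
#7=a depends on [6:a]
#8=o depends on [4:i]
sources: [0:i, 1:c]
N(rest) = Σ N(rest − s) over sources s of rest; N(one piece) = 1:
  size 1 → [7]=1  [8]=1
  size 2 → [6,7]=1  [7,8]=2
  size 3 → [3,6,7]=1  [5,6,7]=1  [6,7,8]=3
  size 4 → [3,5,6,7]=2  [3,6,7,8]=4  [5,6,7,8]=4
  size 5 → [3,5,6,7,8]=10  [4,5,6,7,8]=4
  size 6 → [3,4,5,6,7,8]=14
  size 7 → [2,3,4,5,6,7,8]=14
  first=0(i) contributes 14
  first=1(c) contributes 14
|[w]| = 28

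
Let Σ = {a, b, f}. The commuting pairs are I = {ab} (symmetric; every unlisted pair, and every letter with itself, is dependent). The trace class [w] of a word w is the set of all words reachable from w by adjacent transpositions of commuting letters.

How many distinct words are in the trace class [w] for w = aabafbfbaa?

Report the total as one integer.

piece 0:a — minimal
piece 1:a rests on {0:a}
piece 2:b — minimal
piece 3:a rests on {1:a}
piece 4:f rests on {2:b, 3:a}
piece 5:b rests on {4:f}
piece 6:f rests on {5:b}
piece 7:b rests on {6:f}
piece 8:a rests on {6:f}
piece 9:a rests on {8:a}
minimal pieces: {0:a, 2:b}
ways to finish when only these pieces remain (= sum over removing one remaining piece with nothing left below it):
  1 left: {7}→1  {9}→1
  2 left: {7,9}→2  {8,9}→1
  3 left: {7,8,9}→3
  4 left: {6,7,8,9}→3
  5 left: {5,6,7,8,9}→3
  6 left: {4,5,6,7,8,9}→3
  7 left: {2,4,5,6,7,8,9}→3  {3,4,5,6,7,8,9}→3
  8 left: {1,3,4,5,6,7,8,9}→3  {2,3,4,5,6,7,8,9}→6
  placing 0:a first → 9 extensions
  placing 2:b first → 3 extensions
total linear extensions = 12

12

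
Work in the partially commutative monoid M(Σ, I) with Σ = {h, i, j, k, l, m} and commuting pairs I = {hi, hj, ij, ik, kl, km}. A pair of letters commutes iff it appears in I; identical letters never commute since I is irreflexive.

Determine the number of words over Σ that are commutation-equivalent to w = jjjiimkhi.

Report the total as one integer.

0(j) covers ∅
1(j) covers 0:j
2(j) covers 1:j
3(i) covers ∅
4(i) covers 3:i
5(m) covers 2:j, 4:i
6(k) covers 2:j
7(h) covers 5:m, 6:k
8(i) covers 5:m
floor of heap: 0:j, 3:i
completions by unplaced set U, small U first (add the entries for U minus each lowest piece of U):
  |U|=1: {7}:1  {8}:1
  |U|=2: {6,7}:1  {7,8}:2
  |U|=3: {5,7,8}:2  {6,7,8}:3
  |U|=4: {4,5,7,8}:2  {5,6,7,8}:5
  |U|=5: {2,5,6,7,8}:5  {3,4,5,7,8}:2  {4,5,6,7,8}:7
  |U|=6: {1,2,5,6,7,8}:5  {2,4,5,6,7,8}:12  {3,4,5,6,7,8}:9
  |U|=7: {0,1,2,5,6,7,8}:5  {1,2,4,5,6,7,8}:17  {2,3,4,5,6,7,8}:21
  start at 0(j): 38
  start at 3(i): 22
sum over floor = 60

60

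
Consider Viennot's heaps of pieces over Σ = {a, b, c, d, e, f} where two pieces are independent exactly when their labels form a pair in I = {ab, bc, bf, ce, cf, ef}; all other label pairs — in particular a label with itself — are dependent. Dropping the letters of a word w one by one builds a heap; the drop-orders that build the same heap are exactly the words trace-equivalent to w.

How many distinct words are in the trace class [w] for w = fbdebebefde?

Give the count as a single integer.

drop 0:f onto floor
drop 1:b onto floor
drop 2:d onto {0:f, 1:b}
drop 3:e onto {2:d}
drop 4:b onto {3:e}
drop 5:e onto {4:b}
drop 6:b onto {5:e}
drop 7:e onto {6:b}
drop 8:f onto {2:d}
drop 9:d onto {7:e, 8:f}
drop 10:e onto {9:d}
ground layer = {0:f, 1:b}
drop-orders for the pieces not yet dropped (sum over which currently-grounded one goes next):
  1 to go: {10} 1
  2 to go: {9,10} 1
  3 to go: {7,9,10} 1  {8,9,10} 1
  4 to go: {6,7,9,10} 1  {7,8,9,10} 2
  5 to go: {5,6,7,9,10} 1  {6,7,8,9,10} 3
  6 to go: {4,5,6,7,9,10} 1  {5,6,7,8,9,10} 4
  7 to go: {3,4,5,6,7,9,10} 1  {4,5,6,7,8,9,10} 5
  8 to go: {3,4,5,6,7,8,9,10} 6
  9 to go: {2,3,4,5,6,7,8,9,10} 6
  if 0:f drops first: 6 orders
  if 1:b drops first: 6 orders
heap linearizations: 12

12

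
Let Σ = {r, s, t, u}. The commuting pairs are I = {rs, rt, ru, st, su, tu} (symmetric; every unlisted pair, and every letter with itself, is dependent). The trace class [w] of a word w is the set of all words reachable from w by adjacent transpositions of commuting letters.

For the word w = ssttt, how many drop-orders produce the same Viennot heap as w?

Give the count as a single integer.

10

piece 0:s — minimal
piece 1:s rests on {0:s}
piece 2:t — minimal
piece 3:t rests on {2:t}
piece 4:t rests on {3:t}
minimal pieces: {0:s, 2:t}
ways to finish when only these pieces remain (= sum over removing one remaining piece with nothing left below it):
  1 left: {1}→1  {4}→1
  2 left: {0,1}→1  {1,4}→2  {3,4}→1
  3 left: {0,1,4}→3  {1,3,4}→3  {2,3,4}→1
  placing 0:s first → 4 extensions
  placing 2:t first → 6 extensions
total linear extensions = 10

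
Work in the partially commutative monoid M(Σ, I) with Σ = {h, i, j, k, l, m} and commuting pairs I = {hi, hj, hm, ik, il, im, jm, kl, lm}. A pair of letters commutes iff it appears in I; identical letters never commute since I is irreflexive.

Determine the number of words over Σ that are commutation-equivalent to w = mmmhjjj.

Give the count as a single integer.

piece 0:m — minimal
piece 1:m rests on {0:m}
piece 2:m rests on {1:m}
piece 3:h — minimal
piece 4:j — minimal
piece 5:j rests on {4:j}
piece 6:j rests on {5:j}
minimal pieces: {0:m, 3:h, 4:j}
ways to finish when only these pieces remain (= sum over removing one remaining piece with nothing left below it):
  1 left: {2}→1  {3}→1  {6}→1
  2 left: {1,2}→1  {2,3}→2  {2,6}→2  {3,6}→2  {5,6}→1
  3 left: {0,1,2}→1  {1,2,3}→3  {1,2,6}→3  {2,3,6}→6  {2,5,6}→3  {3,5,6}→3  {4,5,6}→1
  4 left: {0,1,2,3}→4  {0,1,2,6}→4  {1,2,3,6}→12  {1,2,5,6}→6  {2,3,5,6}→12  {2,4,5,6}→4  {3,4,5,6}→4
  5 left: {0,1,2,3,6}→20  {0,1,2,5,6}→10  {1,2,3,5,6}→30  {1,2,4,5,6}→10  {2,3,4,5,6}→20
  placing 0:m first → 60 extensions
  placing 3:h first → 20 extensions
  placing 4:j first → 60 extensions
total linear extensions = 140

140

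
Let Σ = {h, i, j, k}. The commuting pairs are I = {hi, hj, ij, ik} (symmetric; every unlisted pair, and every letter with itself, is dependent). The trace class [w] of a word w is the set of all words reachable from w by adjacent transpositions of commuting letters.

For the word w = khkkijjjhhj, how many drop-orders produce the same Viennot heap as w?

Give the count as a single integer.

#0=k has no predecessor
#1=h depends on [0:k]
#2=k depends on [1:h]
#3=k depends on [2:k]
#4=i has no predecessor
#5=j depends on [3:k]
#6=j depends on [5:j]
#7=j depends on [6:j]
#8=h depends on [3:k]
#9=h depends on [8:h]
#10=j depends on [7:j]
sources: [0:k, 4:i]
N(rest) = Σ N(rest − s) over sources s of rest; N(one piece) = 1:
  size 1 → [4]=1  [9]=1  [10]=1
  size 2 → [4,9]=2  [4,10]=2  [7,10]=1  [8,9]=1  [9,10]=2
  size 3 → [4,7,10]=3  [4,8,9]=3  [4,9,10]=6  [6,7,10]=1  [7,9,10]=3  [8,9,10]=3
  size 4 → [4,6,7,10]=4  [4,7,9,10]=12  [4,8,9,10]=12  [5,6,7,10]=1  [6,7,9,10]=4  [7,8,9,10]=6
  size 5 → [4,5,6,7,10]=5  [4,6,7,9,10]=20  [4,7,8,9,10]=30  [5,6,7,9,10]=5  [6,7,8,9,10]=10
  size 6 → [4,5,6,7,9,10]=30  [4,6,7,8,9,10]=60  [5,6,7,8,9,10]=15
  size 7 → [3,5,6,7,8,9,10]=15  [4,5,6,7,8,9,10]=105
  size 8 → [2,3,5,6,7,8,9,10]=15  [3,4,5,6,7,8,9,10]=120
  size 9 → [1,2,3,5,6,7,8,9,10]=15  [2,3,4,5,6,7,8,9,10]=135
  first=0(k) contributes 150
  first=4(i) contributes 15
|[w]| = 165

165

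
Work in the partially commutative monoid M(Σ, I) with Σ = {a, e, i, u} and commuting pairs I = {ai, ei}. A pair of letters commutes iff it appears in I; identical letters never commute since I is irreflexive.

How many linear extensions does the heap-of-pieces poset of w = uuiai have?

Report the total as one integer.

0(u) covers ∅
1(u) covers 0:u
2(i) covers 1:u
3(a) covers 1:u
4(i) covers 2:i
floor of heap: 0:u
completions by unplaced set U, small U first (add the entries for U minus each lowest piece of U):
  |U|=1: {3}:1  {4}:1
  |U|=2: {2,4}:1  {3,4}:2
  |U|=3: {2,3,4}:3
  start at 0(u): 3

3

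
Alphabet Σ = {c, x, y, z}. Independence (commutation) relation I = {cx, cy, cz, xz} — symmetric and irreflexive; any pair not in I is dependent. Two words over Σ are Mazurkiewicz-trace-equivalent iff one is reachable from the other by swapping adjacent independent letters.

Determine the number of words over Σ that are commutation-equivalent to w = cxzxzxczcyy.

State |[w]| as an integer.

3300

piece 0:c — minimal
piece 1:x — minimal
piece 2:z — minimal
piece 3:x rests on {1:x}
piece 4:z rests on {2:z}
piece 5:x rests on {3:x}
piece 6:c rests on {0:c}
piece 7:z rests on {4:z}
piece 8:c rests on {6:c}
piece 9:y rests on {5:x, 7:z}
piece 10:y rests on {9:y}
minimal pieces: {0:c, 1:x, 2:z}
ways to finish when only these pieces remain (= sum over removing one remaining piece with nothing left below it):
  1 left: {8}→1  {10}→1
  2 left: {6,8}→1  {8,10}→2  {9,10}→1
  3 left: {0,6,8}→1  {5,9,10}→1  {6,8,10}→3  {7,9,10}→1  {8,9,10}→3
  4 left: {0,6,8,10}→4  {3,5,9,10}→1  {4,7,9,10}→1  {5,7,9,10}→2  {5,8,9,10}→4  {6,8,9,10}→6  {7,8,9,10}→4
  5 left: {0,6,8,9,10}→10  {1,3,5,9,10}→1  {2,4,7,9,10}→1  {3,5,7,9,10}→3  {3,5,8,9,10}→5  {4,5,7,9,10}→3  {4,7,8,9,10}→5  {5,6,8,9,10}→10  {5,7,8,9,10}→10  {6,7,8,9,10}→10
  6 left: {0,5,6,8,9,10}→20  {0,6,7,8,9,10}→20  {1,3,5,7,9,10}→4  {1,3,5,8,9,10}→6  {2,4,5,7,9,10}→4  {2,4,7,8,9,10}→6  {3,4,5,7,9,10}→6  {3,5,6,8,9,10}→15  {3,5,7,8,9,10}→18  {4,5,7,8,9,10}→18  {4,6,7,8,9,10}→15  {5,6,7,8,9,10}→30
  7 left: {0,3,5,6,8,9,10}→35  {0,4,6,7,8,9,10}→35  {0,5,6,7,8,9,10}→70  {1,3,4,5,7,9,10}→10  {1,3,5,6,8,9,10}→21  {1,3,5,7,8,9,10}→28  {2,3,4,5,7,9,10}→10  {2,4,5,7,8,9,10}→28  {2,4,6,7,8,9,10}→21  {3,4,5,7,8,9,10}→42  {3,5,6,7,8,9,10}→63  {4,5,6,7,8,9,10}→63
  8 left: {0,1,3,5,6,8,9,10}→56  {0,2,4,6,7,8,9,10}→56  {0,3,5,6,7,8,9,10}→168  {0,4,5,6,7,8,9,10}→168  {1,2,3,4,5,7,9,10}→20  {1,3,4,5,7,8,9,10}→80  {1,3,5,6,7,8,9,10}→112  {2,3,4,5,7,8,9,10}→80  {2,4,5,6,7,8,9,10}→112  {3,4,5,6,7,8,9,10}→168
  9 left: {0,1,3,5,6,7,8,9,10}→336  {0,2,4,5,6,7,8,9,10}→336  {0,3,4,5,6,7,8,9,10}→504  {1,2,3,4,5,7,8,9,10}→180  {1,3,4,5,6,7,8,9,10}→360  {2,3,4,5,6,7,8,9,10}→360
  placing 0:c first → 900 extensions
  placing 1:x first → 1200 extensions
  placing 2:z first → 1200 extensions
total linear extensions = 3300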